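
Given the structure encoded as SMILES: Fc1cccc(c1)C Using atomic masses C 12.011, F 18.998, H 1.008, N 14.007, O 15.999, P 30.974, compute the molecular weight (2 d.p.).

110.13 g/mol

First, the molecular formula is C7H7F (counting implicit H from valence).
  C: 7 × 12.011 = 84.077
  F: 1 × 18.998 = 18.998
  H: 7 × 1.008 = 7.056
Sum: 7×12.011 + 1×18.998 + 7×1.008 = 110.131 → 110.13 g/mol.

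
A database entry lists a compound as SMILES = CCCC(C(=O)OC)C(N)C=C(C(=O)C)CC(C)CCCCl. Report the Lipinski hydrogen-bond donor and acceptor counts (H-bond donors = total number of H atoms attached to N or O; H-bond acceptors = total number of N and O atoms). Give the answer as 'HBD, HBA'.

2, 4

Donors: find every N or O and count the H atoms it carries.
  atom 6 (O): bond orders sum to 2 → 0 H
  atom 7 (O): bond orders sum to 2 → 0 H
  atom 10 (N): bond orders sum to 1 → 2 H
  atom 14 (O): bond orders sum to 2 → 0 H
Lipinski HBD = 2.
Acceptors: N atoms = 1, O atoms = 3 → HBA = 4.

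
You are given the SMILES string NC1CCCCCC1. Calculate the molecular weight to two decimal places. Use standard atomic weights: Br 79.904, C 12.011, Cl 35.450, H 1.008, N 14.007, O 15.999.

First, the molecular formula is C7H15N (counting implicit H from valence).
  C: 7 × 12.011 = 84.077
  H: 15 × 1.008 = 15.120
  N: 1 × 14.007 = 14.007
Sum: 7×12.011 + 15×1.008 + 1×14.007 = 113.204 → 113.20 g/mol.

113.20 g/mol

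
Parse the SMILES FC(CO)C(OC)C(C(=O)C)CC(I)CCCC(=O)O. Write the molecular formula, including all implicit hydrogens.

Walk through each heavy atom and fill implicit hydrogens from standard valence (C 4, N 3, O 2, S 2, halogen 1):
  atom 1: F (halogen, monovalent) → 0 H
  atom 2: C, bond orders sum to 3 (valence 4) → 1 H
  atom 3: C, bond orders sum to 2 (valence 4) → 2 H
  atom 4: O, bond orders sum to 1 (valence 2) → 1 H
  atom 5: C, bond orders sum to 3 (valence 4) → 1 H
  atom 6: O, bond orders sum to 2 (valence 2) → 0 H
  atom 7: C, bond orders sum to 1 (valence 4) → 3 H
  atom 8: C, bond orders sum to 3 (valence 4) → 1 H
  atom 9: C, bond orders sum to 4 (valence 4) → 0 H
  atom 10: O, bond orders sum to 2 (valence 2) → 0 H
  atom 11: C, bond orders sum to 1 (valence 4) → 3 H
  atom 12: C, bond orders sum to 2 (valence 4) → 2 H
  atom 13: C, bond orders sum to 3 (valence 4) → 1 H
  atom 14: I (halogen, monovalent) → 0 H
  atom 15: C, bond orders sum to 2 (valence 4) → 2 H
  atom 16: C, bond orders sum to 2 (valence 4) → 2 H
  atom 17: C, bond orders sum to 2 (valence 4) → 2 H
  atom 18: C, bond orders sum to 4 (valence 4) → 0 H
  atom 19: O, bond orders sum to 2 (valence 2) → 0 H
  atom 20: O, bond orders sum to 1 (valence 2) → 1 H
Totals → C:13, H:22, F:1, I:1, O:5.
In Hill order: C13H22FIO5.

C13H22FIO5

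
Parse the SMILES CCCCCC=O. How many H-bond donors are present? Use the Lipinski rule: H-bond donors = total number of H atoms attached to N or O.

0

Donors: find every N or O and count the H atoms it carries.
  atom 7 (O): bond orders sum to 2 → 0 H
Lipinski HBD = 0.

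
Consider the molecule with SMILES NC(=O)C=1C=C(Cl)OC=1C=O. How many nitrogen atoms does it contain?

1

Scan the SMILES for N atoms (remember two-letter symbols like Cl and Br are single atoms).
Nitrogen count: 1.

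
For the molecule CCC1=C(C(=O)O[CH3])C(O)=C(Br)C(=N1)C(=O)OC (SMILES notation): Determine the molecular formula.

C11H12BrNO5

Walk through each heavy atom and fill implicit hydrogens from standard valence (C 4, N 3, O 2, S 2, halogen 1):
  atom 1: C, bond orders sum to 1 (valence 4) → 3 H
  atom 2: C, bond orders sum to 2 (valence 4) → 2 H
  atom 3: C, bond orders sum to 4 (valence 4) → 0 H
  atom 4: C, bond orders sum to 4 (valence 4) → 0 H
  atom 5: C, bond orders sum to 4 (valence 4) → 0 H
  atom 6: O, bond orders sum to 2 (valence 2) → 0 H
  atom 7: O, bond orders sum to 2 (valence 2) → 0 H
  atom 8: C with explicit H count 3
  atom 9: C, bond orders sum to 4 (valence 4) → 0 H
  atom 10: O, bond orders sum to 1 (valence 2) → 1 H
  atom 11: C, bond orders sum to 4 (valence 4) → 0 H
  atom 12: Br (halogen, monovalent) → 0 H
  atom 13: C, bond orders sum to 4 (valence 4) → 0 H
  atom 14: N, bond orders sum to 3 (valence 3) → 0 H
  atom 15: C, bond orders sum to 4 (valence 4) → 0 H
  atom 16: O, bond orders sum to 2 (valence 2) → 0 H
  atom 17: O, bond orders sum to 2 (valence 2) → 0 H
  atom 18: C, bond orders sum to 1 (valence 4) → 3 H
Totals → C:11, H:12, Br:1, N:1, O:5.
In Hill order: C11H12BrNO5.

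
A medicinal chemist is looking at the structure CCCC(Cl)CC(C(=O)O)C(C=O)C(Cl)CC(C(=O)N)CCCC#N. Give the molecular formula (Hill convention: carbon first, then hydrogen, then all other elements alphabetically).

Walk through each heavy atom and fill implicit hydrogens from standard valence (C 4, N 3, O 2, S 2, halogen 1):
  atom 1: C, bond orders sum to 1 (valence 4) → 3 H
  atom 2: C, bond orders sum to 2 (valence 4) → 2 H
  atom 3: C, bond orders sum to 2 (valence 4) → 2 H
  atom 4: C, bond orders sum to 3 (valence 4) → 1 H
  atom 5: Cl (halogen, monovalent) → 0 H
  atom 6: C, bond orders sum to 2 (valence 4) → 2 H
  atom 7: C, bond orders sum to 3 (valence 4) → 1 H
  atom 8: C, bond orders sum to 4 (valence 4) → 0 H
  atom 9: O, bond orders sum to 2 (valence 2) → 0 H
  atom 10: O, bond orders sum to 1 (valence 2) → 1 H
  atom 11: C, bond orders sum to 3 (valence 4) → 1 H
  atom 12: C, bond orders sum to 3 (valence 4) → 1 H
  atom 13: O, bond orders sum to 2 (valence 2) → 0 H
  atom 14: C, bond orders sum to 3 (valence 4) → 1 H
  atom 15: Cl (halogen, monovalent) → 0 H
  atom 16: C, bond orders sum to 2 (valence 4) → 2 H
  atom 17: C, bond orders sum to 3 (valence 4) → 1 H
  atom 18: C, bond orders sum to 4 (valence 4) → 0 H
  atom 19: O, bond orders sum to 2 (valence 2) → 0 H
  atom 20: N, bond orders sum to 1 (valence 3) → 2 H
  atom 21: C, bond orders sum to 2 (valence 4) → 2 H
  atom 22: C, bond orders sum to 2 (valence 4) → 2 H
  atom 23: C, bond orders sum to 2 (valence 4) → 2 H
  atom 24: C, bond orders sum to 4 (valence 4) → 0 H
  atom 25: N, bond orders sum to 3 (valence 3) → 0 H
Totals → C:17, H:26, Cl:2, N:2, O:4.
In Hill order: C17H26Cl2N2O4.

C17H26Cl2N2O4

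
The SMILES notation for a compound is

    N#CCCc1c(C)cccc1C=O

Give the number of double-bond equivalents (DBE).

7

Molecular formula: C11H11NO.
DoU = (2C + 2 + N − H − X) / 2, where X is the halogen count and O/S are ignored.
    = (2·11 + 2 + 1 − 11 − 0) / 2 = 14 / 2 = 7.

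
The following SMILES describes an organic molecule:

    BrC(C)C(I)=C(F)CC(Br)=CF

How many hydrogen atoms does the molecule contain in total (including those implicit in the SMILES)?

7

Walk through each heavy atom and fill implicit hydrogens from standard valence (C 4, N 3, O 2, S 2, halogen 1):
  atom 1: Br (halogen, monovalent) → 0 H
  atom 2: C, bond orders sum to 3 (valence 4) → 1 H
  atom 3: C, bond orders sum to 1 (valence 4) → 3 H
  atom 4: C, bond orders sum to 4 (valence 4) → 0 H
  atom 5: I (halogen, monovalent) → 0 H
  atom 6: C, bond orders sum to 4 (valence 4) → 0 H
  atom 7: F (halogen, monovalent) → 0 H
  atom 8: C, bond orders sum to 2 (valence 4) → 2 H
  atom 9: C, bond orders sum to 4 (valence 4) → 0 H
  atom 10: Br (halogen, monovalent) → 0 H
  atom 11: C, bond orders sum to 3 (valence 4) → 1 H
  atom 12: F (halogen, monovalent) → 0 H
Total hydrogens: 7.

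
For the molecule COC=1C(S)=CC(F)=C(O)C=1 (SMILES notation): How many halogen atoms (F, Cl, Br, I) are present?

1

Halogen atoms appear at heavy-atom position 8 (1×F).
Other groups present: 1 ether, 1 hydroxyl, 1 thiol.
Halogen count: 1.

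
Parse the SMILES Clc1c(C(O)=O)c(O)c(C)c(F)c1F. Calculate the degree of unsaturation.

Molecular formula: C8H5ClF2O3.
DoU = (2C + 2 + N − H − X) / 2, where X is the halogen count and O/S are ignored.
    = (2·8 + 2 + 0 − 5 − 3) / 2 = 10 / 2 = 5.

5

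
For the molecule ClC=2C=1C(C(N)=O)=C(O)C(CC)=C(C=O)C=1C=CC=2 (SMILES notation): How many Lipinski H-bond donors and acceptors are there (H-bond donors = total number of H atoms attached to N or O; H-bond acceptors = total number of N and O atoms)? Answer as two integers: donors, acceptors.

Donors: find every N or O and count the H atoms it carries.
  atom 6 (N): bond orders sum to 1 → 2 H
  atom 7 (O): bond orders sum to 2 → 0 H
  atom 9 (O): bond orders sum to 1 → 1 H
  atom 15 (O): bond orders sum to 2 → 0 H
Lipinski HBD = 3.
Acceptors: N atoms = 1, O atoms = 3 → HBA = 4.

3, 4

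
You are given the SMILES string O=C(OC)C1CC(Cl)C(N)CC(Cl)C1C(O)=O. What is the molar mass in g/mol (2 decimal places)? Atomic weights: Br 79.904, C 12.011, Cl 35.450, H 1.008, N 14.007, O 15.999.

284.13 g/mol

First, the molecular formula is C10H15Cl2NO4 (counting implicit H from valence).
  C: 10 × 12.011 = 120.110
  Cl: 2 × 35.450 = 70.900
  H: 15 × 1.008 = 15.120
  N: 1 × 14.007 = 14.007
  O: 4 × 15.999 = 63.996
Sum: 10×12.011 + 2×35.450 + 15×1.008 + 1×14.007 + 4×15.999 = 284.133 → 284.13 g/mol.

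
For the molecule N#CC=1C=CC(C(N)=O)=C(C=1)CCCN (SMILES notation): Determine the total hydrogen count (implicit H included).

Walk through each heavy atom and fill implicit hydrogens from standard valence (C 4, N 3, O 2, S 2, halogen 1):
  atom 1: N, bond orders sum to 3 (valence 3) → 0 H
  atom 2: C, bond orders sum to 4 (valence 4) → 0 H
  atom 3: C, bond orders sum to 4 (valence 4) → 0 H
  atom 4: C, bond orders sum to 3 (valence 4) → 1 H
  atom 5: C, bond orders sum to 3 (valence 4) → 1 H
  atom 6: C, bond orders sum to 4 (valence 4) → 0 H
  atom 7: C, bond orders sum to 4 (valence 4) → 0 H
  atom 8: N, bond orders sum to 1 (valence 3) → 2 H
  atom 9: O, bond orders sum to 2 (valence 2) → 0 H
  atom 10: C, bond orders sum to 4 (valence 4) → 0 H
  atom 11: C, bond orders sum to 3 (valence 4) → 1 H
  atom 12: C, bond orders sum to 2 (valence 4) → 2 H
  atom 13: C, bond orders sum to 2 (valence 4) → 2 H
  atom 14: C, bond orders sum to 2 (valence 4) → 2 H
  atom 15: N, bond orders sum to 1 (valence 3) → 2 H
Total hydrogens: 13.

13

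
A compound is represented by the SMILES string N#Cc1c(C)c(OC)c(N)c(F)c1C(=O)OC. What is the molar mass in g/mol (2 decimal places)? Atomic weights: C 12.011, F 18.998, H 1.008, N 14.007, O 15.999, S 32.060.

238.22 g/mol

First, the molecular formula is C11H11FN2O3 (counting implicit H from valence).
  C: 11 × 12.011 = 132.121
  F: 1 × 18.998 = 18.998
  H: 11 × 1.008 = 11.088
  N: 2 × 14.007 = 28.014
  O: 3 × 15.999 = 47.997
Sum: 11×12.011 + 1×18.998 + 11×1.008 + 2×14.007 + 3×15.999 = 238.218 → 238.22 g/mol.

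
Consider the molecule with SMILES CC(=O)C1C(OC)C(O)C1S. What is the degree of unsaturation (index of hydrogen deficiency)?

Molecular formula: C7H12O3S.
DoU = (2C + 2 + N − H − X) / 2, where X is the halogen count and O/S are ignored.
    = (2·7 + 2 + 0 − 12 − 0) / 2 = 4 / 2 = 2.

2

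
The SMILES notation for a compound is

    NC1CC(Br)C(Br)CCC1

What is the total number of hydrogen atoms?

Walk through each heavy atom and fill implicit hydrogens from standard valence (C 4, N 3, O 2, S 2, halogen 1):
  atom 1: N, bond orders sum to 1 (valence 3) → 2 H
  atom 2: C, bond orders sum to 3 (valence 4) → 1 H
  atom 3: C, bond orders sum to 2 (valence 4) → 2 H
  atom 4: C, bond orders sum to 3 (valence 4) → 1 H
  atom 5: Br (halogen, monovalent) → 0 H
  atom 6: C, bond orders sum to 3 (valence 4) → 1 H
  atom 7: Br (halogen, monovalent) → 0 H
  atom 8: C, bond orders sum to 2 (valence 4) → 2 H
  atom 9: C, bond orders sum to 2 (valence 4) → 2 H
  atom 10: C, bond orders sum to 2 (valence 4) → 2 H
Total hydrogens: 13.

13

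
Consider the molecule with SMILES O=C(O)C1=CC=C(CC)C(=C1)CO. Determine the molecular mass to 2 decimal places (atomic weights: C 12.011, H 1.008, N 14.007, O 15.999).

180.20 g/mol

First, the molecular formula is C10H12O3 (counting implicit H from valence).
  C: 10 × 12.011 = 120.110
  H: 12 × 1.008 = 12.096
  O: 3 × 15.999 = 47.997
Sum: 10×12.011 + 12×1.008 + 3×15.999 = 180.203 → 180.20 g/mol.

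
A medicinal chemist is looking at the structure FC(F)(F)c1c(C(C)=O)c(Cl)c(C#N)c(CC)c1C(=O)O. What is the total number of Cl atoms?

1

Scan the SMILES for Cl atoms (remember two-letter symbols like Cl and Br are single atoms).
Chlorine count: 1.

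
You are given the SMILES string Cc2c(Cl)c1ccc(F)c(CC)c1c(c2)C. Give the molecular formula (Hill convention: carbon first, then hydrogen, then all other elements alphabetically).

C14H14ClF

Walk through each heavy atom and fill implicit hydrogens from standard valence (C 4, N 3, O 2, S 2, halogen 1); for lowercase aromatic atoms, an aromatic c carries 1 H when it has two neighbours and 0 H with three, and aromatic n carries 0 H:
  atom 1: C, bond orders sum to 1 (valence 4) → 3 H
  atom 2: aromatic c, 3 neighbours → 0 H
  atom 3: aromatic c, 3 neighbours → 0 H
  atom 4: Cl (halogen, monovalent) → 0 H
  atom 5: aromatic c, 3 neighbours → 0 H
  atom 6: aromatic c, 2 neighbours → 1 H
  atom 7: aromatic c, 2 neighbours → 1 H
  atom 8: aromatic c, 3 neighbours → 0 H
  atom 9: F (halogen, monovalent) → 0 H
  atom 10: aromatic c, 3 neighbours → 0 H
  atom 11: C, bond orders sum to 2 (valence 4) → 2 H
  atom 12: C, bond orders sum to 1 (valence 4) → 3 H
  atom 13: aromatic c, 3 neighbours → 0 H
  atom 14: aromatic c, 3 neighbours → 0 H
  atom 15: aromatic c, 2 neighbours → 1 H
  atom 16: C, bond orders sum to 1 (valence 4) → 3 H
Totals → C:14, H:14, Cl:1, F:1.
In Hill order: C14H14ClF.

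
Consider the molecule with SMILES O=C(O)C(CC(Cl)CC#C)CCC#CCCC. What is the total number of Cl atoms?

1

Scan the SMILES for Cl atoms (remember two-letter symbols like Cl and Br are single atoms).
Chlorine count: 1.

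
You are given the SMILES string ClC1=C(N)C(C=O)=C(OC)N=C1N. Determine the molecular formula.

C7H8ClN3O2

Walk through each heavy atom and fill implicit hydrogens from standard valence (C 4, N 3, O 2, S 2, halogen 1):
  atom 1: Cl (halogen, monovalent) → 0 H
  atom 2: C, bond orders sum to 4 (valence 4) → 0 H
  atom 3: C, bond orders sum to 4 (valence 4) → 0 H
  atom 4: N, bond orders sum to 1 (valence 3) → 2 H
  atom 5: C, bond orders sum to 4 (valence 4) → 0 H
  atom 6: C, bond orders sum to 3 (valence 4) → 1 H
  atom 7: O, bond orders sum to 2 (valence 2) → 0 H
  atom 8: C, bond orders sum to 4 (valence 4) → 0 H
  atom 9: O, bond orders sum to 2 (valence 2) → 0 H
  atom 10: C, bond orders sum to 1 (valence 4) → 3 H
  atom 11: N, bond orders sum to 3 (valence 3) → 0 H
  atom 12: C, bond orders sum to 4 (valence 4) → 0 H
  atom 13: N, bond orders sum to 1 (valence 3) → 2 H
Totals → C:7, H:8, Cl:1, N:3, O:2.
In Hill order: C7H8ClN3O2.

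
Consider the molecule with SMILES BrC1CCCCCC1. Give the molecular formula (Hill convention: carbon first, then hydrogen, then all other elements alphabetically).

C7H13Br

Walk through each heavy atom and fill implicit hydrogens from standard valence (C 4, N 3, O 2, S 2, halogen 1):
  atom 1: Br (halogen, monovalent) → 0 H
  atom 2: C, bond orders sum to 3 (valence 4) → 1 H
  atom 3: C, bond orders sum to 2 (valence 4) → 2 H
  atom 4: C, bond orders sum to 2 (valence 4) → 2 H
  atom 5: C, bond orders sum to 2 (valence 4) → 2 H
  atom 6: C, bond orders sum to 2 (valence 4) → 2 H
  atom 7: C, bond orders sum to 2 (valence 4) → 2 H
  atom 8: C, bond orders sum to 2 (valence 4) → 2 H
Totals → C:7, H:13, Br:1.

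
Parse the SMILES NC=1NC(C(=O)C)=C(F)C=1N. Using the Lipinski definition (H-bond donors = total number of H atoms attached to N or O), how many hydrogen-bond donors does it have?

5

Donors: find every N or O and count the H atoms it carries.
  atom 1 (N): bond orders sum to 1 → 2 H
  atom 3 (N): bond orders sum to 2 → 1 H
  atom 6 (O): bond orders sum to 2 → 0 H
  atom 11 (N): bond orders sum to 1 → 2 H
Lipinski HBD = 5.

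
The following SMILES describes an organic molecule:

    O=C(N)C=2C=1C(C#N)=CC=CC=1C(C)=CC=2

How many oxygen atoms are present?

1

Scan the SMILES for O atoms (remember two-letter symbols like Cl and Br are single atoms).
Oxygen count: 1.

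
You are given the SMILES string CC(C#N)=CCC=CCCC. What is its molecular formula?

C10H15N

Walk through each heavy atom and fill implicit hydrogens from standard valence (C 4, N 3, O 2, S 2, halogen 1):
  atom 1: C, bond orders sum to 1 (valence 4) → 3 H
  atom 2: C, bond orders sum to 4 (valence 4) → 0 H
  atom 3: C, bond orders sum to 4 (valence 4) → 0 H
  atom 4: N, bond orders sum to 3 (valence 3) → 0 H
  atom 5: C, bond orders sum to 3 (valence 4) → 1 H
  atom 6: C, bond orders sum to 2 (valence 4) → 2 H
  atom 7: C, bond orders sum to 3 (valence 4) → 1 H
  atom 8: C, bond orders sum to 3 (valence 4) → 1 H
  atom 9: C, bond orders sum to 2 (valence 4) → 2 H
  atom 10: C, bond orders sum to 2 (valence 4) → 2 H
  atom 11: C, bond orders sum to 1 (valence 4) → 3 H
Totals → C:10, H:15, N:1.
In Hill order: C10H15N.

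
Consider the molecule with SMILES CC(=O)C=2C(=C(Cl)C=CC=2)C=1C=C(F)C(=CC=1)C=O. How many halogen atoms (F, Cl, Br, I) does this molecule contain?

2

Halogen atoms appear at heavy-atom positions 7, 14 (1×Cl, 1×F).
Other groups present: 1 aldehyde, 1 ketone.
Halogen count: 2.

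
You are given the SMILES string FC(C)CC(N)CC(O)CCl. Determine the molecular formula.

C7H15ClFNO

Walk through each heavy atom and fill implicit hydrogens from standard valence (C 4, N 3, O 2, S 2, halogen 1):
  atom 1: F (halogen, monovalent) → 0 H
  atom 2: C, bond orders sum to 3 (valence 4) → 1 H
  atom 3: C, bond orders sum to 1 (valence 4) → 3 H
  atom 4: C, bond orders sum to 2 (valence 4) → 2 H
  atom 5: C, bond orders sum to 3 (valence 4) → 1 H
  atom 6: N, bond orders sum to 1 (valence 3) → 2 H
  atom 7: C, bond orders sum to 2 (valence 4) → 2 H
  atom 8: C, bond orders sum to 3 (valence 4) → 1 H
  atom 9: O, bond orders sum to 1 (valence 2) → 1 H
  atom 10: C, bond orders sum to 2 (valence 4) → 2 H
  atom 11: Cl (halogen, monovalent) → 0 H
Totals → C:7, H:15, Cl:1, F:1, N:1, O:1.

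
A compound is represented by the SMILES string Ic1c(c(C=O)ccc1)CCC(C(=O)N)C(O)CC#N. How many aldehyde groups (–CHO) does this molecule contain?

The aldehyde motif appears at heavy-atom position 5 in the SMILES.
Other groups present: 1 amide, 1 hydroxyl, 1 nitrile.
Aldehyde count: 1.

1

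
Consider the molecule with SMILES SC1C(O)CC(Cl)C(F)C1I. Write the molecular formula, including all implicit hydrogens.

Walk through each heavy atom and fill implicit hydrogens from standard valence (C 4, N 3, O 2, S 2, halogen 1):
  atom 1: S, bond orders sum to 1 (valence 2) → 1 H
  atom 2: C, bond orders sum to 3 (valence 4) → 1 H
  atom 3: C, bond orders sum to 3 (valence 4) → 1 H
  atom 4: O, bond orders sum to 1 (valence 2) → 1 H
  atom 5: C, bond orders sum to 2 (valence 4) → 2 H
  atom 6: C, bond orders sum to 3 (valence 4) → 1 H
  atom 7: Cl (halogen, monovalent) → 0 H
  atom 8: C, bond orders sum to 3 (valence 4) → 1 H
  atom 9: F (halogen, monovalent) → 0 H
  atom 10: C, bond orders sum to 3 (valence 4) → 1 H
  atom 11: I (halogen, monovalent) → 0 H
Totals → C:6, H:9, Cl:1, F:1, I:1, O:1, S:1.

C6H9ClFIOS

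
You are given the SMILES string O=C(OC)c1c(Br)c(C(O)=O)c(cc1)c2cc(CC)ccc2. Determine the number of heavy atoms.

22

Every atom symbol written in the SMILES (organic subset) is one heavy atom; implicit H are not written.
Heavy atoms by element → Br:1, C:17, O:4.
Total: 22.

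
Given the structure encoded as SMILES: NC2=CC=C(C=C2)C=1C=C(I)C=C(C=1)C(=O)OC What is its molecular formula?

Walk through each heavy atom and fill implicit hydrogens from standard valence (C 4, N 3, O 2, S 2, halogen 1):
  atom 1: N, bond orders sum to 1 (valence 3) → 2 H
  atom 2: C, bond orders sum to 4 (valence 4) → 0 H
  atom 3: C, bond orders sum to 3 (valence 4) → 1 H
  atom 4: C, bond orders sum to 3 (valence 4) → 1 H
  atom 5: C, bond orders sum to 4 (valence 4) → 0 H
  atom 6: C, bond orders sum to 3 (valence 4) → 1 H
  atom 7: C, bond orders sum to 3 (valence 4) → 1 H
  atom 8: C, bond orders sum to 4 (valence 4) → 0 H
  atom 9: C, bond orders sum to 3 (valence 4) → 1 H
  atom 10: C, bond orders sum to 4 (valence 4) → 0 H
  atom 11: I (halogen, monovalent) → 0 H
  atom 12: C, bond orders sum to 3 (valence 4) → 1 H
  atom 13: C, bond orders sum to 4 (valence 4) → 0 H
  atom 14: C, bond orders sum to 3 (valence 4) → 1 H
  atom 15: C, bond orders sum to 4 (valence 4) → 0 H
  atom 16: O, bond orders sum to 2 (valence 2) → 0 H
  atom 17: O, bond orders sum to 2 (valence 2) → 0 H
  atom 18: C, bond orders sum to 1 (valence 4) → 3 H
Totals → C:14, H:12, I:1, N:1, O:2.
In Hill order: C14H12INO2.

C14H12INO2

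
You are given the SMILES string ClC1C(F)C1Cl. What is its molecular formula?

Walk through each heavy atom and fill implicit hydrogens from standard valence (C 4, N 3, O 2, S 2, halogen 1):
  atom 1: Cl (halogen, monovalent) → 0 H
  atom 2: C, bond orders sum to 3 (valence 4) → 1 H
  atom 3: C, bond orders sum to 3 (valence 4) → 1 H
  atom 4: F (halogen, monovalent) → 0 H
  atom 5: C, bond orders sum to 3 (valence 4) → 1 H
  atom 6: Cl (halogen, monovalent) → 0 H
Totals → C:3, H:3, Cl:2, F:1.
In Hill order: C3H3Cl2F.

C3H3Cl2F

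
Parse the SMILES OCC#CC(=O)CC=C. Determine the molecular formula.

Walk through each heavy atom and fill implicit hydrogens from standard valence (C 4, N 3, O 2, S 2, halogen 1):
  atom 1: O, bond orders sum to 1 (valence 2) → 1 H
  atom 2: C, bond orders sum to 2 (valence 4) → 2 H
  atom 3: C, bond orders sum to 4 (valence 4) → 0 H
  atom 4: C, bond orders sum to 4 (valence 4) → 0 H
  atom 5: C, bond orders sum to 4 (valence 4) → 0 H
  atom 6: O, bond orders sum to 2 (valence 2) → 0 H
  atom 7: C, bond orders sum to 2 (valence 4) → 2 H
  atom 8: C, bond orders sum to 3 (valence 4) → 1 H
  atom 9: C, bond orders sum to 2 (valence 4) → 2 H
Totals → C:7, H:8, O:2.
In Hill order: C7H8O2.

C7H8O2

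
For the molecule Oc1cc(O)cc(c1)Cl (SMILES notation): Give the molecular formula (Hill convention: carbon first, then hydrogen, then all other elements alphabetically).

Walk through each heavy atom and fill implicit hydrogens from standard valence (C 4, N 3, O 2, S 2, halogen 1); for lowercase aromatic atoms, an aromatic c carries 1 H when it has two neighbours and 0 H with three, and aromatic n carries 0 H:
  atom 1: O, bond orders sum to 1 (valence 2) → 1 H
  atom 2: aromatic c, 3 neighbours → 0 H
  atom 3: aromatic c, 2 neighbours → 1 H
  atom 4: aromatic c, 3 neighbours → 0 H
  atom 5: O, bond orders sum to 1 (valence 2) → 1 H
  atom 6: aromatic c, 2 neighbours → 1 H
  atom 7: aromatic c, 3 neighbours → 0 H
  atom 8: aromatic c, 2 neighbours → 1 H
  atom 9: Cl (halogen, monovalent) → 0 H
Totals → C:6, H:5, Cl:1, O:2.

C6H5ClO2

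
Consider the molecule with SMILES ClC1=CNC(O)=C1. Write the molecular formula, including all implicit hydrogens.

C4H4ClNO

Walk through each heavy atom and fill implicit hydrogens from standard valence (C 4, N 3, O 2, S 2, halogen 1):
  atom 1: Cl (halogen, monovalent) → 0 H
  atom 2: C, bond orders sum to 4 (valence 4) → 0 H
  atom 3: C, bond orders sum to 3 (valence 4) → 1 H
  atom 4: N, bond orders sum to 2 (valence 3) → 1 H
  atom 5: C, bond orders sum to 4 (valence 4) → 0 H
  atom 6: O, bond orders sum to 1 (valence 2) → 1 H
  atom 7: C, bond orders sum to 3 (valence 4) → 1 H
Totals → C:4, H:4, Cl:1, N:1, O:1.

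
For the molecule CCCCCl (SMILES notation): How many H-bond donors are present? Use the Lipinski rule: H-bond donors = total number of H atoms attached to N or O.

Donors: find every N or O and count the H atoms it carries.
  (no N or O atoms present)
Lipinski HBD = 0.

0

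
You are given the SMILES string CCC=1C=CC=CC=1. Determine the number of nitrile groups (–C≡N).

Scan the SMILES for the nitrile motif — none present.

0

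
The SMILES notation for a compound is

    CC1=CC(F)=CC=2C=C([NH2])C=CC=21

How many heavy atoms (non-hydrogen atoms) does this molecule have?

Every atom symbol written in the SMILES (organic subset) is one heavy atom; implicit H are not written.
Heavy atoms by element → C:11, F:1, N:1.
Total: 13.

13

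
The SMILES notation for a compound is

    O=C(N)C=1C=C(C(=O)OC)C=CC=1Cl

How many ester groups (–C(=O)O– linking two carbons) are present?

The ester motif appears at heavy-atom position 7 in the SMILES.
Other groups present: 1 amide.
Ester count: 1.

1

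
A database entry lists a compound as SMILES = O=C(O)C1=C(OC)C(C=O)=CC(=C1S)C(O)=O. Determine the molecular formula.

C10H8O6S

Walk through each heavy atom and fill implicit hydrogens from standard valence (C 4, N 3, O 2, S 2, halogen 1):
  atom 1: O, bond orders sum to 2 (valence 2) → 0 H
  atom 2: C, bond orders sum to 4 (valence 4) → 0 H
  atom 3: O, bond orders sum to 1 (valence 2) → 1 H
  atom 4: C, bond orders sum to 4 (valence 4) → 0 H
  atom 5: C, bond orders sum to 4 (valence 4) → 0 H
  atom 6: O, bond orders sum to 2 (valence 2) → 0 H
  atom 7: C, bond orders sum to 1 (valence 4) → 3 H
  atom 8: C, bond orders sum to 4 (valence 4) → 0 H
  atom 9: C, bond orders sum to 3 (valence 4) → 1 H
  atom 10: O, bond orders sum to 2 (valence 2) → 0 H
  atom 11: C, bond orders sum to 3 (valence 4) → 1 H
  atom 12: C, bond orders sum to 4 (valence 4) → 0 H
  atom 13: C, bond orders sum to 4 (valence 4) → 0 H
  atom 14: S, bond orders sum to 1 (valence 2) → 1 H
  atom 15: C, bond orders sum to 4 (valence 4) → 0 H
  atom 16: O, bond orders sum to 1 (valence 2) → 1 H
  atom 17: O, bond orders sum to 2 (valence 2) → 0 H
Totals → C:10, H:8, O:6, S:1.
In Hill order: C10H8O6S.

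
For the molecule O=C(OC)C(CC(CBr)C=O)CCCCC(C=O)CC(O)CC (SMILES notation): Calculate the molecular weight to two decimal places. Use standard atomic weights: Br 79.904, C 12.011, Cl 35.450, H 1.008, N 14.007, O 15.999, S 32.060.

First, the molecular formula is C17H29BrO5 (counting implicit H from valence).
  Br: 1 × 79.904 = 79.904
  C: 17 × 12.011 = 204.187
  H: 29 × 1.008 = 29.232
  O: 5 × 15.999 = 79.995
Sum: 1×79.904 + 17×12.011 + 29×1.008 + 5×15.999 = 393.318 → 393.32 g/mol.

393.32 g/mol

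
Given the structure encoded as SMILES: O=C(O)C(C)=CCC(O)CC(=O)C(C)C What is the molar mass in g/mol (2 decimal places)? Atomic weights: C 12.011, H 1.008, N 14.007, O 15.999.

First, the molecular formula is C11H18O4 (counting implicit H from valence).
  C: 11 × 12.011 = 132.121
  H: 18 × 1.008 = 18.144
  O: 4 × 15.999 = 63.996
Sum: 11×12.011 + 18×1.008 + 4×15.999 = 214.261 → 214.26 g/mol.

214.26 g/mol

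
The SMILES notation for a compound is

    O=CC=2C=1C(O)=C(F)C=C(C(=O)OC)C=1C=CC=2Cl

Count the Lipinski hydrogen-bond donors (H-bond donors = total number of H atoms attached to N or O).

1

Donors: find every N or O and count the H atoms it carries.
  atom 1 (O): bond orders sum to 2 → 0 H
  atom 6 (O): bond orders sum to 1 → 1 H
  atom 12 (O): bond orders sum to 2 → 0 H
  atom 13 (O): bond orders sum to 2 → 0 H
Lipinski HBD = 1.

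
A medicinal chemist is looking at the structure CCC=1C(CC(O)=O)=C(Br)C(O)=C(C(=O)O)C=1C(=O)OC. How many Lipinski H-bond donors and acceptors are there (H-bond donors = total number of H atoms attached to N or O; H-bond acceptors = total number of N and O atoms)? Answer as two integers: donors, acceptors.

Donors: find every N or O and count the H atoms it carries.
  atom 7 (O): bond orders sum to 1 → 1 H
  atom 8 (O): bond orders sum to 2 → 0 H
  atom 12 (O): bond orders sum to 1 → 1 H
  atom 15 (O): bond orders sum to 2 → 0 H
  atom 16 (O): bond orders sum to 1 → 1 H
  atom 19 (O): bond orders sum to 2 → 0 H
  atom 20 (O): bond orders sum to 2 → 0 H
Lipinski HBD = 3.
Acceptors: N atoms = 0, O atoms = 7 → HBA = 7.

3, 7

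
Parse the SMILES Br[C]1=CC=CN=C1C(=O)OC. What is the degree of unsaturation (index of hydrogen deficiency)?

5

Degree of unsaturation = (number of rings) + (number of π bonds).
Ring closures in the SMILES: 1.
π bonds: 4 double bonds (each 1 DoU) → 4 DoU from unsaturation.
Total DoU = 1 + 4 = 5.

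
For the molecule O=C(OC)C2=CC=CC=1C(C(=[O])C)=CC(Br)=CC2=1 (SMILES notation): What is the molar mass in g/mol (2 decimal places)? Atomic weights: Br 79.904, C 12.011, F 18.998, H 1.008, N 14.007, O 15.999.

First, the molecular formula is C14H11BrO3 (counting implicit H from valence).
  Br: 1 × 79.904 = 79.904
  C: 14 × 12.011 = 168.154
  H: 11 × 1.008 = 11.088
  O: 3 × 15.999 = 47.997
Sum: 1×79.904 + 14×12.011 + 11×1.008 + 3×15.999 = 307.143 → 307.14 g/mol.

307.14 g/mol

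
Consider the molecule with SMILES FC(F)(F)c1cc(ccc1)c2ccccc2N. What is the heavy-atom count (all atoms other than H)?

Every atom symbol written in the SMILES (organic subset) is one heavy atom; implicit H are not written.
Heavy atoms by element → C:13, F:3, N:1.
Total: 17.

17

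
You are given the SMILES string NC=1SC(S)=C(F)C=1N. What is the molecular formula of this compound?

Walk through each heavy atom and fill implicit hydrogens from standard valence (C 4, N 3, O 2, S 2, halogen 1):
  atom 1: N, bond orders sum to 1 (valence 3) → 2 H
  atom 2: C, bond orders sum to 4 (valence 4) → 0 H
  atom 3: S, bond orders sum to 2 (valence 2) → 0 H
  atom 4: C, bond orders sum to 4 (valence 4) → 0 H
  atom 5: S, bond orders sum to 1 (valence 2) → 1 H
  atom 6: C, bond orders sum to 4 (valence 4) → 0 H
  atom 7: F (halogen, monovalent) → 0 H
  atom 8: C, bond orders sum to 4 (valence 4) → 0 H
  atom 9: N, bond orders sum to 1 (valence 3) → 2 H
Totals → C:4, H:5, F:1, N:2, S:2.
In Hill order: C4H5FN2S2.

C4H5FN2S2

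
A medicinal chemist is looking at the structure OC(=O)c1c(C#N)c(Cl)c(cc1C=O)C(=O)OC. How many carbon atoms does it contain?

11

Count every carbon token in the SMILES (each C, including those in ring-closure positions and inside branches).
Carbon count: 11.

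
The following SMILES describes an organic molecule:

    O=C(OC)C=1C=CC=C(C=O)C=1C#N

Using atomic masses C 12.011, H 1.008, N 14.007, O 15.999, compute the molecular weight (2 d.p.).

First, the molecular formula is C10H7NO3 (counting implicit H from valence).
  C: 10 × 12.011 = 120.110
  H: 7 × 1.008 = 7.056
  N: 1 × 14.007 = 14.007
  O: 3 × 15.999 = 47.997
Sum: 10×12.011 + 7×1.008 + 1×14.007 + 3×15.999 = 189.170 → 189.17 g/mol.

189.17 g/mol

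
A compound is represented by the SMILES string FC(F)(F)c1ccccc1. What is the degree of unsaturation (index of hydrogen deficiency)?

4

Molecular formula: C7H5F3.
DoU = (2C + 2 + N − H − X) / 2, where X is the halogen count and O/S are ignored.
    = (2·7 + 2 + 0 − 5 − 3) / 2 = 8 / 2 = 4.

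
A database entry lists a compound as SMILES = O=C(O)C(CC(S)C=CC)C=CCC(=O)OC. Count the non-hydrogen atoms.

Every atom symbol written in the SMILES (organic subset) is one heavy atom; implicit H are not written.
Heavy atoms by element → C:12, O:4, S:1.
Total: 17.

17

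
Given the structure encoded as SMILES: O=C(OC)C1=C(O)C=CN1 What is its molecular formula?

Walk through each heavy atom and fill implicit hydrogens from standard valence (C 4, N 3, O 2, S 2, halogen 1):
  atom 1: O, bond orders sum to 2 (valence 2) → 0 H
  atom 2: C, bond orders sum to 4 (valence 4) → 0 H
  atom 3: O, bond orders sum to 2 (valence 2) → 0 H
  atom 4: C, bond orders sum to 1 (valence 4) → 3 H
  atom 5: C, bond orders sum to 4 (valence 4) → 0 H
  atom 6: C, bond orders sum to 4 (valence 4) → 0 H
  atom 7: O, bond orders sum to 1 (valence 2) → 1 H
  atom 8: C, bond orders sum to 3 (valence 4) → 1 H
  atom 9: C, bond orders sum to 3 (valence 4) → 1 H
  atom 10: N, bond orders sum to 2 (valence 3) → 1 H
Totals → C:6, H:7, N:1, O:3.
In Hill order: C6H7NO3.

C6H7NO3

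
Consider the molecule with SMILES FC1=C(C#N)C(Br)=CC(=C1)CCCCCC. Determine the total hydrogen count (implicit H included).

Walk through each heavy atom and fill implicit hydrogens from standard valence (C 4, N 3, O 2, S 2, halogen 1):
  atom 1: F (halogen, monovalent) → 0 H
  atom 2: C, bond orders sum to 4 (valence 4) → 0 H
  atom 3: C, bond orders sum to 4 (valence 4) → 0 H
  atom 4: C, bond orders sum to 4 (valence 4) → 0 H
  atom 5: N, bond orders sum to 3 (valence 3) → 0 H
  atom 6: C, bond orders sum to 4 (valence 4) → 0 H
  atom 7: Br (halogen, monovalent) → 0 H
  atom 8: C, bond orders sum to 3 (valence 4) → 1 H
  atom 9: C, bond orders sum to 4 (valence 4) → 0 H
  atom 10: C, bond orders sum to 3 (valence 4) → 1 H
  atom 11: C, bond orders sum to 2 (valence 4) → 2 H
  atom 12: C, bond orders sum to 2 (valence 4) → 2 H
  atom 13: C, bond orders sum to 2 (valence 4) → 2 H
  atom 14: C, bond orders sum to 2 (valence 4) → 2 H
  atom 15: C, bond orders sum to 2 (valence 4) → 2 H
  atom 16: C, bond orders sum to 1 (valence 4) → 3 H
Total hydrogens: 15.

15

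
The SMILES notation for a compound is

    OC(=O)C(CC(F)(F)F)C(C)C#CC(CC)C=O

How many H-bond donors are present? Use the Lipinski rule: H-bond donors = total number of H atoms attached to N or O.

1

Donors: find every N or O and count the H atoms it carries.
  atom 1 (O): bond orders sum to 1 → 1 H
  atom 3 (O): bond orders sum to 2 → 0 H
  atom 18 (O): bond orders sum to 2 → 0 H
Lipinski HBD = 1.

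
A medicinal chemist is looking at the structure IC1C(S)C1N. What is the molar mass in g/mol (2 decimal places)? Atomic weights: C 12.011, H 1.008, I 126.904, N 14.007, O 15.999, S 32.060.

First, the molecular formula is C3H6INS (counting implicit H from valence).
  C: 3 × 12.011 = 36.033
  H: 6 × 1.008 = 6.048
  I: 1 × 126.904 = 126.904
  N: 1 × 14.007 = 14.007
  S: 1 × 32.060 = 32.060
Sum: 3×12.011 + 6×1.008 + 1×126.904 + 1×14.007 + 1×32.060 = 215.052 → 215.05 g/mol.

215.05 g/mol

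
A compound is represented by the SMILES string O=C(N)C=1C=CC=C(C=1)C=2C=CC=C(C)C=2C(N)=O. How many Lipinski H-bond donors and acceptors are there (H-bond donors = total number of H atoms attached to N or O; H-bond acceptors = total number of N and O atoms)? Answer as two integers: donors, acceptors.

4, 4

Donors: find every N or O and count the H atoms it carries.
  atom 1 (O): bond orders sum to 2 → 0 H
  atom 3 (N): bond orders sum to 1 → 2 H
  atom 18 (N): bond orders sum to 1 → 2 H
  atom 19 (O): bond orders sum to 2 → 0 H
Lipinski HBD = 4.
Acceptors: N atoms = 2, O atoms = 2 → HBA = 4.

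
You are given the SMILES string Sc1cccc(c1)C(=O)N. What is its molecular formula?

C7H7NOS

Walk through each heavy atom and fill implicit hydrogens from standard valence (C 4, N 3, O 2, S 2, halogen 1); for lowercase aromatic atoms, an aromatic c carries 1 H when it has two neighbours and 0 H with three, and aromatic n carries 0 H:
  atom 1: S, bond orders sum to 1 (valence 2) → 1 H
  atom 2: aromatic c, 3 neighbours → 0 H
  atom 3: aromatic c, 2 neighbours → 1 H
  atom 4: aromatic c, 2 neighbours → 1 H
  atom 5: aromatic c, 2 neighbours → 1 H
  atom 6: aromatic c, 3 neighbours → 0 H
  atom 7: aromatic c, 2 neighbours → 1 H
  atom 8: C, bond orders sum to 4 (valence 4) → 0 H
  atom 9: O, bond orders sum to 2 (valence 2) → 0 H
  atom 10: N, bond orders sum to 1 (valence 3) → 2 H
Totals → C:7, H:7, N:1, O:1, S:1.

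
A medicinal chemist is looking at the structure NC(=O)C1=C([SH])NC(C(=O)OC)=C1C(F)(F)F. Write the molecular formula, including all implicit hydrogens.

Walk through each heavy atom and fill implicit hydrogens from standard valence (C 4, N 3, O 2, S 2, halogen 1):
  atom 1: N, bond orders sum to 1 (valence 3) → 2 H
  atom 2: C, bond orders sum to 4 (valence 4) → 0 H
  atom 3: O, bond orders sum to 2 (valence 2) → 0 H
  atom 4: C, bond orders sum to 4 (valence 4) → 0 H
  atom 5: C, bond orders sum to 4 (valence 4) → 0 H
  atom 6: S with explicit H count 1
  atom 7: N, bond orders sum to 2 (valence 3) → 1 H
  atom 8: C, bond orders sum to 4 (valence 4) → 0 H
  atom 9: C, bond orders sum to 4 (valence 4) → 0 H
  atom 10: O, bond orders sum to 2 (valence 2) → 0 H
  atom 11: O, bond orders sum to 2 (valence 2) → 0 H
  atom 12: C, bond orders sum to 1 (valence 4) → 3 H
  atom 13: C, bond orders sum to 4 (valence 4) → 0 H
  atom 14: C, bond orders sum to 4 (valence 4) → 0 H
  atom 15: F (halogen, monovalent) → 0 H
  atom 16: F (halogen, monovalent) → 0 H
  atom 17: F (halogen, monovalent) → 0 H
Totals → C:8, H:7, F:3, N:2, O:3, S:1.
In Hill order: C8H7F3N2O3S.

C8H7F3N2O3S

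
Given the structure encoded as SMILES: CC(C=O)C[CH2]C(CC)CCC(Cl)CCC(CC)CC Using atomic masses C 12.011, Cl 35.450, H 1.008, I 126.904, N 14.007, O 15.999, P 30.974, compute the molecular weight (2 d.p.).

302.93 g/mol

First, the molecular formula is C18H35ClO (counting implicit H from valence).
  C: 18 × 12.011 = 216.198
  Cl: 1 × 35.450 = 35.450
  H: 35 × 1.008 = 35.280
  O: 1 × 15.999 = 15.999
Sum: 18×12.011 + 1×35.450 + 35×1.008 + 1×15.999 = 302.927 → 302.93 g/mol.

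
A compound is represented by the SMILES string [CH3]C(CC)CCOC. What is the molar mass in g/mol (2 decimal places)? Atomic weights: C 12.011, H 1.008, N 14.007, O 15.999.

First, the molecular formula is C7H16O (counting implicit H from valence).
  C: 7 × 12.011 = 84.077
  H: 16 × 1.008 = 16.128
  O: 1 × 15.999 = 15.999
Sum: 7×12.011 + 16×1.008 + 1×15.999 = 116.204 → 116.20 g/mol.

116.20 g/mol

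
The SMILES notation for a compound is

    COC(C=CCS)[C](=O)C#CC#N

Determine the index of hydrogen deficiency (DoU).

6

Molecular formula: C9H9NO2S.
DoU = (2C + 2 + N − H − X) / 2, where X is the halogen count and O/S are ignored.
    = (2·9 + 2 + 1 − 9 − 0) / 2 = 12 / 2 = 6.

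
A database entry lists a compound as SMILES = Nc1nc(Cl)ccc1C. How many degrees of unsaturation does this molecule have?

4

Molecular formula: C6H7ClN2.
DoU = (2C + 2 + N − H − X) / 2, where X is the halogen count and O/S are ignored.
    = (2·6 + 2 + 2 − 7 − 1) / 2 = 8 / 2 = 4.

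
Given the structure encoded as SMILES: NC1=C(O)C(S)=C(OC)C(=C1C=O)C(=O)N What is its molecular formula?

C9H10N2O4S

Walk through each heavy atom and fill implicit hydrogens from standard valence (C 4, N 3, O 2, S 2, halogen 1):
  atom 1: N, bond orders sum to 1 (valence 3) → 2 H
  atom 2: C, bond orders sum to 4 (valence 4) → 0 H
  atom 3: C, bond orders sum to 4 (valence 4) → 0 H
  atom 4: O, bond orders sum to 1 (valence 2) → 1 H
  atom 5: C, bond orders sum to 4 (valence 4) → 0 H
  atom 6: S, bond orders sum to 1 (valence 2) → 1 H
  atom 7: C, bond orders sum to 4 (valence 4) → 0 H
  atom 8: O, bond orders sum to 2 (valence 2) → 0 H
  atom 9: C, bond orders sum to 1 (valence 4) → 3 H
  atom 10: C, bond orders sum to 4 (valence 4) → 0 H
  atom 11: C, bond orders sum to 4 (valence 4) → 0 H
  atom 12: C, bond orders sum to 3 (valence 4) → 1 H
  atom 13: O, bond orders sum to 2 (valence 2) → 0 H
  atom 14: C, bond orders sum to 4 (valence 4) → 0 H
  atom 15: O, bond orders sum to 2 (valence 2) → 0 H
  atom 16: N, bond orders sum to 1 (valence 3) → 2 H
Totals → C:9, H:10, N:2, O:4, S:1.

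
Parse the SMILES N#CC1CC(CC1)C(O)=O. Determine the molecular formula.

C7H9NO2

Walk through each heavy atom and fill implicit hydrogens from standard valence (C 4, N 3, O 2, S 2, halogen 1):
  atom 1: N, bond orders sum to 3 (valence 3) → 0 H
  atom 2: C, bond orders sum to 4 (valence 4) → 0 H
  atom 3: C, bond orders sum to 3 (valence 4) → 1 H
  atom 4: C, bond orders sum to 2 (valence 4) → 2 H
  atom 5: C, bond orders sum to 3 (valence 4) → 1 H
  atom 6: C, bond orders sum to 2 (valence 4) → 2 H
  atom 7: C, bond orders sum to 2 (valence 4) → 2 H
  atom 8: C, bond orders sum to 4 (valence 4) → 0 H
  atom 9: O, bond orders sum to 1 (valence 2) → 1 H
  atom 10: O, bond orders sum to 2 (valence 2) → 0 H
Totals → C:7, H:9, N:1, O:2.
In Hill order: C7H9NO2.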